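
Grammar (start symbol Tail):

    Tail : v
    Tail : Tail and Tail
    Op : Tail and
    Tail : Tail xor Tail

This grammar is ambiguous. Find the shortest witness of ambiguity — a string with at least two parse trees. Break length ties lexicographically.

length 1: no string has ≥2 trees
length 3: no string has ≥2 trees
length 5: v and v and v has 2 parse trees

Two derivations of v and v and v:
  Tail ⇒ Tail and Tail ⇒ v and Tail ⇒ v and Tail and Tail ⇒ v and v and Tail ⇒ v and v and v
  Tail ⇒ Tail and Tail ⇒ Tail and Tail and Tail ⇒ v and Tail and Tail ⇒ v and v and Tail ⇒ v and v and v

v and v and v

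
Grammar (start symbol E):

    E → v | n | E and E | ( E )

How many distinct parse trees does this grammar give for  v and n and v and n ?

5

Parse trees for v and n and v and n:
  [E [E v] and [E [E n] and [E [E v] and [E n]]]]
  [E [E v] and [E [E [E n] and [E v]] and [E n]]]
  [E [E [E v] and [E n]] and [E [E v] and [E n]]]
  [E [E [E v] and [E [E n] and [E v]]] and [E n]]
  [E [E [E [E v] and [E n]] and [E v]] and [E n]]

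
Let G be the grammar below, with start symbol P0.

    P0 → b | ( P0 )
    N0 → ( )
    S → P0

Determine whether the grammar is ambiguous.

(N0, S are unreachable from P0, so their rules don't affect L(P0).) L(P0) is { openⁿ atom closeⁿ : n ≥ 0 }. The bracket depth fixes n, and the derivation is forced at every step.

Unambiguous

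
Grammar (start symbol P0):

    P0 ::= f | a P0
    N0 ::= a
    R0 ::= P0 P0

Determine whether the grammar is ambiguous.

Unambiguous

(N0, R0 are unreachable from P0, so their rules don't affect L(P0).) The reachable rules are right-linear with at most one rule per (nonterminal, next-terminal) pair. Each input token forces the next rule, so parsing is deterministic.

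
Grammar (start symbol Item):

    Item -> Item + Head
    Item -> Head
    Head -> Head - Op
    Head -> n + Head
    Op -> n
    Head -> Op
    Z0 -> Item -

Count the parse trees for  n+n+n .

Parse trees for n+n+n:
  [Item [Item [Head [Op n]]] + [Head n + [Head [Op n]]]]
  [Item [Item [Item [Head [Op n]]] + [Head [Op n]]] + [Head [Op n]]]
  [Item [Item [Head n + [Head [Op n]]]] + [Head [Op n]]]
  [Item [Head n + [Head n + [Head [Op n]]]]]

4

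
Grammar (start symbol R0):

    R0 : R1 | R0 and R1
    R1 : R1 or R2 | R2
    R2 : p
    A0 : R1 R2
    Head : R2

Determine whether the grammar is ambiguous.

Unambiguous

Only R0, R1, R2 are reachable from R0; ignoring the rest: R0 → R0 and R1 | R1  ;  R1 → R1 or R2 | R2  — a left-associative chain with R2 at the bottom. Each string factors uniquely by precedence.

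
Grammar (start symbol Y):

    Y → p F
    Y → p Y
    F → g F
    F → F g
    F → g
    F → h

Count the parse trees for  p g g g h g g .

Parse trees for p g g g h g g (showing first 6 of 10):
  [Y p [F g [F g [F g [F [F [F h] g] g]]]]]
  [Y p [F g [F g [F [F g [F [F h] g]] g]]]]
  [Y p [F g [F g [F [F [F g [F h]] g] g]]]]
  [Y p [F g [F [F g [F g [F [F h] g]]] g]]]
  [Y p [F g [F [F g [F [F g [F h]] g]] g]]]
  [Y p [F g [F [F [F g [F g [F h]]] g] g]]]

10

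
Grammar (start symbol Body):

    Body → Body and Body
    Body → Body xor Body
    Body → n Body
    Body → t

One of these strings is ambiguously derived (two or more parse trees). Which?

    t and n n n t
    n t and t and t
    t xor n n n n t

n t and t and t

t and n n n t: 1 tree
n t and t and t: 5 trees
t xor n n n n t: 1 tree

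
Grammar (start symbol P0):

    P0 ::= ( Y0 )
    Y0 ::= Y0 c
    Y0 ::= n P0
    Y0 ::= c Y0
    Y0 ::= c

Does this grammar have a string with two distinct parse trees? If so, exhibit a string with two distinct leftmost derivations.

Witness: ( c c )

Derivation 1: P0 ⇒ ( Y0 ) ⇒ ( Y0 c ) ⇒ ( c c )
Derivation 2: P0 ⇒ ( Y0 ) ⇒ ( c Y0 ) ⇒ ( c c )

Two distinct leftmost derivations for the same string.

Ambiguous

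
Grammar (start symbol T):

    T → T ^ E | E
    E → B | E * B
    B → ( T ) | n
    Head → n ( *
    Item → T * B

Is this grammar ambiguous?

(Head, Item are unreachable from T, so their rules don't affect L(T).) The grammar is stratified — T handles '^' (left-recursive), E handles '*', B atoms. Each operator has a fixed associativity and precedence level, so every string has one parse.

Unambiguous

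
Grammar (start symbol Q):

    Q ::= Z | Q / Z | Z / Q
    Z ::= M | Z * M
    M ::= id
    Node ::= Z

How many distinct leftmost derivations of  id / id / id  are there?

4

Parse trees for id / id / id:
  [Q [Q [Q [Z [M id]]] / [Z [M id]]] / [Z [M id]]]
  [Q [Q [Z [M id]] / [Q [Z [M id]]]] / [Z [M id]]]
  [Q [Z [M id]] / [Q [Q [Z [M id]]] / [Z [M id]]]]
  [Q [Z [M id]] / [Q [Z [M id]] / [Q [Z [M id]]]]]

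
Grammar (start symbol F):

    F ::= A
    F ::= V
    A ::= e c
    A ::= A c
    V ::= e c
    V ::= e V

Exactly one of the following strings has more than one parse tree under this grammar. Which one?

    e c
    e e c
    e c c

e c

e c: 2 trees
e e c: 1 tree
e c c: 1 tree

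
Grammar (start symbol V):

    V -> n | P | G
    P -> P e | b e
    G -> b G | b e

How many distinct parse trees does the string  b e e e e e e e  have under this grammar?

Parse trees for b e e e e e e e:
  [V [P [P [P [P [P [P [P b e] e] e] e] e] e] e]]

1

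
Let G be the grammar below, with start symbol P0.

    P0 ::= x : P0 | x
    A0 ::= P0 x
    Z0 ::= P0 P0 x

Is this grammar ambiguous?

Only P0 is reachable from P0; ignoring the rest: The reachable grammar is A → atom sep A | atom. Each atom is followed by either the separator (recurse) or end-of-string (stop) — no choice point.

Unambiguous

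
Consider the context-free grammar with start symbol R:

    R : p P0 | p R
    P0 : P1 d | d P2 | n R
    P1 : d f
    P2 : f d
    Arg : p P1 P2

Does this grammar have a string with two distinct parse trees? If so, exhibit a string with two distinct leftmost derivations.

Witness: p d f d

Derivation 1: R ⇒ p P0 ⇒ p P1 d ⇒ p d f d
Derivation 2: R ⇒ p P0 ⇒ p d P2 ⇒ p d f d

Two distinct leftmost derivations for the same string.

Ambiguous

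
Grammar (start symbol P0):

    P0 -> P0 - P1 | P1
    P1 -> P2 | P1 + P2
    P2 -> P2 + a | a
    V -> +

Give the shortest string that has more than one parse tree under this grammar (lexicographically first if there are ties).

a + a

length 1: no string has ≥2 trees
length 3: a + a has 2 parse trees

Two derivations of a + a:
  P0 ⇒ P1 ⇒ P2 ⇒ P2 + a ⇒ a + a
  P0 ⇒ P1 ⇒ P1 + P2 ⇒ P2 + P2 ⇒ a + P2 ⇒ a + a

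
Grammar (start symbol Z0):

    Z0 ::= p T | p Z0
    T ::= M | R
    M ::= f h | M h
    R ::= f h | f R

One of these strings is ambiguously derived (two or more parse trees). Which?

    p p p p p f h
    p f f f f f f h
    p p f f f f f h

p p p p p f h: 2 trees
p f f f f f f h: 1 tree
p p f f f f f h: 1 tree

p p p p p f h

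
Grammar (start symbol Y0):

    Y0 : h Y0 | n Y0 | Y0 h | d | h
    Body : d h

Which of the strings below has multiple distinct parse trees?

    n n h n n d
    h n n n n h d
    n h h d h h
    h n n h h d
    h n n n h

n n h n n d: 1 tree
h n n n n h d: 1 tree
n h h d h h: 10 trees
h n n h h d: 1 tree
h n n n h: 1 tree

n h h d h h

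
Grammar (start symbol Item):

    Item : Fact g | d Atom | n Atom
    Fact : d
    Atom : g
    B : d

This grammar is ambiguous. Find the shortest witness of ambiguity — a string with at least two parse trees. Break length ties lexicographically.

length 2: d g has 2 parse trees

Two derivations of d g:
  Item ⇒ Fact g ⇒ d g
  Item ⇒ d Atom ⇒ d g

d g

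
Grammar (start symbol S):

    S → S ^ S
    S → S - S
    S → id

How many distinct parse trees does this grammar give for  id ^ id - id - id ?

5

Parse trees for id ^ id - id - id:
  [S [S id] ^ [S [S id] - [S [S id] - [S id]]]]
  [S [S id] ^ [S [S [S id] - [S id]] - [S id]]]
  [S [S [S id] ^ [S id]] - [S [S id] - [S id]]]
  [S [S [S id] ^ [S [S id] - [S id]]] - [S id]]
  [S [S [S [S id] ^ [S id]] - [S id]] - [S id]]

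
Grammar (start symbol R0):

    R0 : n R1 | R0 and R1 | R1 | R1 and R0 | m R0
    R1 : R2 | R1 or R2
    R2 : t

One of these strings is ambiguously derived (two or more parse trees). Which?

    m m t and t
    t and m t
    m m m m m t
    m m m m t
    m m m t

m m t and t

m m t and t: 4 trees
t and m t: 1 tree
m m m m m t: 1 tree
m m m m t: 1 tree
m m m t: 1 tree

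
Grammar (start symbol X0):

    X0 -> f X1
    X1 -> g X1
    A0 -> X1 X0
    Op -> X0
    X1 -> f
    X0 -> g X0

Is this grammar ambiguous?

Only X0, X1 are reachable from X0; ignoring the rest: Each reachable nonterminal has at most one production per leading terminal, and all productions are right-linear; the derivation is determined token-by-token.

Unambiguous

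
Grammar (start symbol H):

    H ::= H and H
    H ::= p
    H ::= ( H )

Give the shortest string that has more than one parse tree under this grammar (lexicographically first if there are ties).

p and p and p

length 1: no string has ≥2 trees
length 3: no string has ≥2 trees
length 5: p and p and p has 2 parse trees

Two derivations of p and p and p:
  H ⇒ H and H ⇒ H and H and H ⇒ p and H and H ⇒ p and p and H ⇒ p and p and p
  H ⇒ H and H ⇒ p and H ⇒ p and H and H ⇒ p and p and H ⇒ p and p and p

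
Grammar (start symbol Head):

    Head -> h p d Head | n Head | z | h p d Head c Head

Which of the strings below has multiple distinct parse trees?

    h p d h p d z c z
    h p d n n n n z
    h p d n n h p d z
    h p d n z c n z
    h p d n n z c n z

h p d h p d z c z: 2 trees
h p d n n n n z: 1 tree
h p d n n h p d z: 1 tree
h p d n z c n z: 1 tree
h p d n n z c n z: 1 tree

h p d h p d z c z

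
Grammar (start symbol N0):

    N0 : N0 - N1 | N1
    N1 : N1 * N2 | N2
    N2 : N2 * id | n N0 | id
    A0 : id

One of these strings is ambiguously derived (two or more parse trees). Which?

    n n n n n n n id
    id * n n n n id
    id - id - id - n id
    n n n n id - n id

n n n n id - n id

n n n n n n n id: 1 tree
id * n n n n id: 1 tree
id - id - id - n id: 1 tree
n n n n id - n id: 5 trees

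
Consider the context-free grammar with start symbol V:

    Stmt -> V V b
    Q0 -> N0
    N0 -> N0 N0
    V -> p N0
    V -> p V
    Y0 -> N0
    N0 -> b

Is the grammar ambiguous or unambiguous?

Ambiguous

Witness: p b b b

Derivation 1: V ⇒ p N0 ⇒ p N0 N0 ⇒ p N0 N0 N0 ⇒ p b N0 N0 ⇒ p b b N0 ⇒ p b b b
Derivation 2: V ⇒ p N0 ⇒ p N0 N0 ⇒ p b N0 ⇒ p b N0 N0 ⇒ p b b N0 ⇒ p b b b

Two distinct leftmost derivations for the same string.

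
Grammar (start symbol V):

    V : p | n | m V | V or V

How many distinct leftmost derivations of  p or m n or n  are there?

3

Parse trees for p or m n or n:
  [V [V p] or [V m [V [V n] or [V n]]]]
  [V [V p] or [V [V m [V n]] or [V n]]]
  [V [V [V p] or [V m [V n]]] or [V n]]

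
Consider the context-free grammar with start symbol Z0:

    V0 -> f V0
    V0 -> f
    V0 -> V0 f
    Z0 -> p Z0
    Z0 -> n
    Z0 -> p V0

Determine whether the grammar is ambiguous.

Witness: p f f

Derivation 1: Z0 ⇒ p V0 ⇒ p f V0 ⇒ p f f
Derivation 2: Z0 ⇒ p V0 ⇒ p V0 f ⇒ p f f

Two distinct leftmost derivations for the same string.

Ambiguous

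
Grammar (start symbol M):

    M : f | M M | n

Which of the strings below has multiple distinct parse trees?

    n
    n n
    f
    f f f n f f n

n: 1 tree
n n: 1 tree
f: 1 tree
f f f n f f n: 132 trees

f f f n f f n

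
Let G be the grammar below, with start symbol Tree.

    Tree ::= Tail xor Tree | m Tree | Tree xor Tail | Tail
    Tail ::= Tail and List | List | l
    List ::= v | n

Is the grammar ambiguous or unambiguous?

Ambiguous

Witness: l xor l

Derivation 1: Tree ⇒ Tail xor Tree ⇒ l xor Tree ⇒ l xor Tail ⇒ l xor l
Derivation 2: Tree ⇒ Tree xor Tail ⇒ Tail xor Tail ⇒ l xor Tail ⇒ l xor l

Two distinct leftmost derivations for the same string.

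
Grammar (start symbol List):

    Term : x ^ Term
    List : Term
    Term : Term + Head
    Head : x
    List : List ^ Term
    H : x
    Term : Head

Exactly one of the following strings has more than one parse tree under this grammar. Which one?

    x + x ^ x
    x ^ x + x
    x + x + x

x + x ^ x: 1 tree
x ^ x + x: 3 trees
x + x + x: 1 tree

x ^ x + x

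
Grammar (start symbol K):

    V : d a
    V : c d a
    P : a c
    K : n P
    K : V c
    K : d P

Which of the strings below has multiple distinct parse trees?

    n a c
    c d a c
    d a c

d a c

n a c: 1 tree
c d a c: 1 tree
d a c: 2 trees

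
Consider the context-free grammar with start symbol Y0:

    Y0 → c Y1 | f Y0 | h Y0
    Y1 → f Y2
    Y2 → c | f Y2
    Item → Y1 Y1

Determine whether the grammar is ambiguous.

Unambiguous

(Item is unreachable from Y0, so its rules don't affect L(Y0).) The reachable rules are right-linear with at most one rule per (nonterminal, next-terminal) pair. Each input token forces the next rule, so parsing is deterministic.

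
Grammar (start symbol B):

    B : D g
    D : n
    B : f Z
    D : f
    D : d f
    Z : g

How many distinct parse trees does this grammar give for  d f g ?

Parse trees for d f g:
  [B [D d f] g]

1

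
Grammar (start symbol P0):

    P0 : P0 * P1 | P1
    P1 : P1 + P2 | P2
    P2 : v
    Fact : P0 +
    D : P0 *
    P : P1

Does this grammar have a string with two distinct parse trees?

Unambiguous

(Fact, D, P are unreachable from P0, so their rules don't affect L(P0).) This is a standard precedence ladder (P0 over P1 over P2), with each level left-recursive on its own operator ('*' at P0, '+' at P1). That structure is LR(1), hence unambiguous.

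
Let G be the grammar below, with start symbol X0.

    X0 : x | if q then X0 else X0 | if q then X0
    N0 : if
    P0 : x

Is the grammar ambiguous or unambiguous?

Ambiguous

Witness: if q then if q then x else x

Derivation 1: X0 ⇒ if q then X0 else X0 ⇒ if q then if q then X0 else X0 ⇒ if q then if q then x else X0 ⇒ if q then if q then x else x
Derivation 2: X0 ⇒ if q then X0 ⇒ if q then if q then X0 else X0 ⇒ if q then if q then x else X0 ⇒ if q then if q then x else x

Two distinct leftmost derivations for the same string.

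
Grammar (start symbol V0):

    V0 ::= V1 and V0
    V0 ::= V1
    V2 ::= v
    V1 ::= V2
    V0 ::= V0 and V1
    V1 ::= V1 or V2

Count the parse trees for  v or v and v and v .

4

Parse trees for v or v and v and v:
  [V0 [V1 [V1 [V2 v]] or [V2 v]] and [V0 [V1 [V2 v]] and [V0 [V1 [V2 v]]]]]
  [V0 [V1 [V1 [V2 v]] or [V2 v]] and [V0 [V0 [V1 [V2 v]]] and [V1 [V2 v]]]]
  [V0 [V0 [V1 [V1 [V2 v]] or [V2 v]] and [V0 [V1 [V2 v]]]] and [V1 [V2 v]]]
  [V0 [V0 [V0 [V1 [V1 [V2 v]] or [V2 v]]] and [V1 [V2 v]]] and [V1 [V2 v]]]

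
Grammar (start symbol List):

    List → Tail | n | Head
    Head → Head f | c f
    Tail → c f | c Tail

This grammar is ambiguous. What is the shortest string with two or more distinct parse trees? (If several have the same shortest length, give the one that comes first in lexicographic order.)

c f

length 1: no string has ≥2 trees
length 2: c f has 2 parse trees

Two derivations of c f:
  List ⇒ Tail ⇒ c f
  List ⇒ Head ⇒ c f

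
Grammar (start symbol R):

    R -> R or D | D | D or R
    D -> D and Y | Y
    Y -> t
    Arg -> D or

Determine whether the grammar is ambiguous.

Ambiguous

Witness: t or t

Derivation 1: R ⇒ R or D ⇒ D or D ⇒ Y or D ⇒ t or D ⇒ t or Y ⇒ t or t
Derivation 2: R ⇒ D or R ⇒ Y or R ⇒ t or R ⇒ t or D ⇒ t or Y ⇒ t or t

Two distinct leftmost derivations for the same string.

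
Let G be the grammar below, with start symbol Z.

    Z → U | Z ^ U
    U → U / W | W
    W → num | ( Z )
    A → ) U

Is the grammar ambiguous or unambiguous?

Unambiguous

Only Z, U, W are reachable from Z; ignoring the rest: This is a standard precedence ladder (Z over U over W), with each level left-recursive on its own operator ('^' at Z, '/' at U). That structure is LR(1), hence unambiguous.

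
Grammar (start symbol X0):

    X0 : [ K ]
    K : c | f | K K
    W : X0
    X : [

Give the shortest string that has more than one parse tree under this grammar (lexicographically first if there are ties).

length 3: no string has ≥2 trees
length 4: no string has ≥2 trees
length 5: [ c c c ] has 2 parse trees

Two derivations of [ c c c ]:
  X0 ⇒ [ K ] ⇒ [ K K ] ⇒ [ c K ] ⇒ [ c K K ] ⇒ [ c c K ] ⇒ [ c c c ]
  X0 ⇒ [ K ] ⇒ [ K K ] ⇒ [ K K K ] ⇒ [ c K K ] ⇒ [ c c K ] ⇒ [ c c c ]

[ c c c ]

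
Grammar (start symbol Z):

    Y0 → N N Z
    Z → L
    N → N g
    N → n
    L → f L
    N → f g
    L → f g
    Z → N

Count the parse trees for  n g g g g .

1

Parse trees for n g g g g:
  [Z [N [N [N [N [N n] g] g] g] g]]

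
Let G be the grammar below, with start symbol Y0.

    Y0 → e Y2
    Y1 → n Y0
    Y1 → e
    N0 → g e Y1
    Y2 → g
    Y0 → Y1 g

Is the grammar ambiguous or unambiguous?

Ambiguous

Witness: e g

Derivation 1: Y0 ⇒ e Y2 ⇒ e g
Derivation 2: Y0 ⇒ Y1 g ⇒ e g

Two distinct leftmost derivations for the same string.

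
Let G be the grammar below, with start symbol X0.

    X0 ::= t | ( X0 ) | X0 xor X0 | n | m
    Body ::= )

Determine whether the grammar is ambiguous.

Ambiguous

Witness: m xor m xor m

Derivation 1: X0 ⇒ X0 xor X0 ⇒ X0 xor X0 xor X0 ⇒ m xor X0 xor X0 ⇒ m xor m xor X0 ⇒ m xor m xor m
Derivation 2: X0 ⇒ X0 xor X0 ⇒ m xor X0 ⇒ m xor X0 xor X0 ⇒ m xor m xor X0 ⇒ m xor m xor m

Two distinct leftmost derivations for the same string.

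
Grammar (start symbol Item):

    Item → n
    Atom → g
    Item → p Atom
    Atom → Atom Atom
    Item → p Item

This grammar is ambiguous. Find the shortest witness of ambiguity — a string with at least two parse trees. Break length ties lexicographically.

length 1: no string has ≥2 trees
length 2: no string has ≥2 trees
length 3: no string has ≥2 trees
length 4: p g g g has 2 parse trees

Two derivations of p g g g:
  Item ⇒ p Atom ⇒ p Atom Atom ⇒ p g Atom ⇒ p g Atom Atom ⇒ p g g Atom ⇒ p g g g
  Item ⇒ p Atom ⇒ p Atom Atom ⇒ p Atom Atom Atom ⇒ p g Atom Atom ⇒ p g g Atom ⇒ p g g g

p g g g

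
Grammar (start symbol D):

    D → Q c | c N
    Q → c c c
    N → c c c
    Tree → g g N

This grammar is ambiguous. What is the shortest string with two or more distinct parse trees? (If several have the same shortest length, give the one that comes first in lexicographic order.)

length 4: c c c c has 2 parse trees

Two derivations of c c c c:
  D ⇒ Q c ⇒ c c c c
  D ⇒ c N ⇒ c c c c

c c c c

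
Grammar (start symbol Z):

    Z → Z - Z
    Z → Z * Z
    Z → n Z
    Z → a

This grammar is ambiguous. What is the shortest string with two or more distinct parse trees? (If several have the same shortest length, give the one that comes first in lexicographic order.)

length 1: no string has ≥2 trees
length 2: no string has ≥2 trees
length 3: no string has ≥2 trees
length 4: n a * a has 2 parse trees

Two derivations of n a * a:
  Z ⇒ Z * Z ⇒ n Z * Z ⇒ n a * Z ⇒ n a * a
  Z ⇒ n Z ⇒ n Z * Z ⇒ n a * Z ⇒ n a * a

n a * a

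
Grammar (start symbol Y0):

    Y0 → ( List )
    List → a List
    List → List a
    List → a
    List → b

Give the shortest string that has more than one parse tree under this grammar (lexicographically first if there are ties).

( a a )

length 3: no string has ≥2 trees
length 4: ( a a ) has 2 parse trees

Two derivations of ( a a ):
  Y0 ⇒ ( List ) ⇒ ( a List ) ⇒ ( a a )
  Y0 ⇒ ( List ) ⇒ ( List a ) ⇒ ( a a )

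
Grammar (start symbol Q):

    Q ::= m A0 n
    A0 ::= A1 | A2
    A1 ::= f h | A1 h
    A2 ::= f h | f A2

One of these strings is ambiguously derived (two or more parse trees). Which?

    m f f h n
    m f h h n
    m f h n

m f h n

m f f h n: 1 tree
m f h h n: 1 tree
m f h n: 2 trees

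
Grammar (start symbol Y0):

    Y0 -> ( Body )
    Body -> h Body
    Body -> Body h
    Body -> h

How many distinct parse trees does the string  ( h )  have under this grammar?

Parse trees for ( h ):
  [Y0 ( [Body h] )]

1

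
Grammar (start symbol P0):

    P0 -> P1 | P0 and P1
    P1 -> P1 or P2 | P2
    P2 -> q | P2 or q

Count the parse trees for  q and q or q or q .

4

Parse trees for q and q or q or q:
  [P0 [P0 [P1 [P2 q]]] and [P1 [P1 [P2 q]] or [P2 [P2 q] or q]]]
  [P0 [P0 [P1 [P2 q]]] and [P1 [P1 [P1 [P2 q]] or [P2 q]] or [P2 q]]]
  [P0 [P0 [P1 [P2 q]]] and [P1 [P1 [P2 [P2 q] or q]] or [P2 q]]]
  [P0 [P0 [P1 [P2 q]]] and [P1 [P2 [P2 [P2 q] or q] or q]]]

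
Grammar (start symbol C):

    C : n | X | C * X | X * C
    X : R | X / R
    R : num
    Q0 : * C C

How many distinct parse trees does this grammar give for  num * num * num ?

Parse trees for num * num * num:
  [C [C [C [X [R num]]] * [X [R num]]] * [X [R num]]]
  [C [C [X [R num]] * [C [X [R num]]]] * [X [R num]]]
  [C [X [R num]] * [C [C [X [R num]]] * [X [R num]]]]
  [C [X [R num]] * [C [X [R num]] * [C [X [R num]]]]]

4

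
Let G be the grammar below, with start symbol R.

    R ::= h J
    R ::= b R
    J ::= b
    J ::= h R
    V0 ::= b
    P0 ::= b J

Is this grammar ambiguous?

(P0, V0 are unreachable from R, so their rules don't affect L(R).) Restricted to the reachable nonterminals, every rule has the form A → t or A → t B, and no two rules for the same A share a first terminal. The grammar encodes a DFA — one run per string.

Unambiguous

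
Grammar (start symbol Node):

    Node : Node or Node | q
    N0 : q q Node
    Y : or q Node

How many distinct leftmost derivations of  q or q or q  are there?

Parse trees for q or q or q:
  [Node [Node q] or [Node [Node q] or [Node q]]]
  [Node [Node [Node q] or [Node q]] or [Node q]]

2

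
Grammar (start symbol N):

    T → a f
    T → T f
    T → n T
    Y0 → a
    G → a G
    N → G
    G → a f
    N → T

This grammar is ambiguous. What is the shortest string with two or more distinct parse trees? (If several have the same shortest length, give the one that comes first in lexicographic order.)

a f

length 2: a f has 2 parse trees

Two derivations of a f:
  N ⇒ G ⇒ a f
  N ⇒ T ⇒ a f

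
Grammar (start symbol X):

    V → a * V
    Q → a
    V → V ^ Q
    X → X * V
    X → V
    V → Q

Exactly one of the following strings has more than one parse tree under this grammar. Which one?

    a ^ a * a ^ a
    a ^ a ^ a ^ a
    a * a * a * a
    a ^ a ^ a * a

a * a * a * a

a ^ a * a ^ a: 1 tree
a ^ a ^ a ^ a: 1 tree
a * a * a * a: 8 trees
a ^ a ^ a * a: 1 tree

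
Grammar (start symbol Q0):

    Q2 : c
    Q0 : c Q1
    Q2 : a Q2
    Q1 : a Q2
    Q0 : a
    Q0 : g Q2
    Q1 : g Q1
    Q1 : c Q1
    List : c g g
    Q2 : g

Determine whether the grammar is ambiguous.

(List is unreachable from Q0, so its rules don't affect L(Q0).) Restricted to the reachable nonterminals, every rule has the form A → t or A → t B, and no two rules for the same A share a first terminal. The grammar encodes a DFA — one run per string.

Unambiguous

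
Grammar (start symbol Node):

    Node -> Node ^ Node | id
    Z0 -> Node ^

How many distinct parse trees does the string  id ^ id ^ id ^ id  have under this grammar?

5

Parse trees for id ^ id ^ id ^ id:
  [Node [Node id] ^ [Node [Node id] ^ [Node [Node id] ^ [Node id]]]]
  [Node [Node id] ^ [Node [Node [Node id] ^ [Node id]] ^ [Node id]]]
  [Node [Node [Node id] ^ [Node id]] ^ [Node [Node id] ^ [Node id]]]
  [Node [Node [Node id] ^ [Node [Node id] ^ [Node id]]] ^ [Node id]]
  [Node [Node [Node [Node id] ^ [Node id]] ^ [Node id]] ^ [Node id]]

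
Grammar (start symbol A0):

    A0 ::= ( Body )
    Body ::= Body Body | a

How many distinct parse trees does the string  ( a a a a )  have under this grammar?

5

Parse trees for ( a a a a ):
  [A0 ( [Body [Body a] [Body [Body a] [Body [Body a] [Body a]]]] )]
  [A0 ( [Body [Body a] [Body [Body [Body a] [Body a]] [Body a]]] )]
  [A0 ( [Body [Body [Body a] [Body a]] [Body [Body a] [Body a]]] )]
  [A0 ( [Body [Body [Body a] [Body [Body a] [Body a]]] [Body a]] )]
  [A0 ( [Body [Body [Body [Body a] [Body a]] [Body a]] [Body a]] )]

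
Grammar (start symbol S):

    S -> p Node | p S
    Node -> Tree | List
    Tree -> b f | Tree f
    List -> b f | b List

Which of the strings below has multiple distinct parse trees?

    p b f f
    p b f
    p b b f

p b f

p b f f: 1 tree
p b f: 2 trees
p b b f: 1 tree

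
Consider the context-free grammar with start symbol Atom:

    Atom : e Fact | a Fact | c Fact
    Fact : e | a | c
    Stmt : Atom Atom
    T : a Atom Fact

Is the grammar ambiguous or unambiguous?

Unambiguous

Only Atom, Fact are reachable from Atom; ignoring the rest: Restricted to the reachable nonterminals, every rule has the form A → t or A → t B, and no two rules for the same A share a first terminal. The grammar encodes a DFA — one run per string.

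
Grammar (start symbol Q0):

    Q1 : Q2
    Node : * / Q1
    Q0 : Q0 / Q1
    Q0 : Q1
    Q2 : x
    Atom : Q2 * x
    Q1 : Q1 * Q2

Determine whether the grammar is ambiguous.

Only Q0, Q1, Q2 are reachable from Q0; ignoring the rest: This is a standard precedence ladder (Q0 over Q1 over Q2), with each level left-recursive on its own operator ('/' at Q0, '*' at Q1). That structure is LR(1), hence unambiguous.

Unambiguous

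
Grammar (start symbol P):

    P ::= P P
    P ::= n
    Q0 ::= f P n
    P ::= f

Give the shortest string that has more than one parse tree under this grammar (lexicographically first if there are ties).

length 1: no string has ≥2 trees
length 2: no string has ≥2 trees
length 3: f f f has 2 parse trees

Two derivations of f f f:
  P ⇒ P P ⇒ P P P ⇒ f P P ⇒ f f P ⇒ f f f
  P ⇒ P P ⇒ f P ⇒ f P P ⇒ f f P ⇒ f f f

f f f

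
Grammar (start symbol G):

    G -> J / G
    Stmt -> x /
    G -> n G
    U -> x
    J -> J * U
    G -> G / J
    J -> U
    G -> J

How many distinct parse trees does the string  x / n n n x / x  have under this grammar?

Parse trees for x / n n n x / x:
  [G [J [U x]] / [G n [G n [G n [G [J [U x]] / [G [J [U x]]]]]]]]
  [G [J [U x]] / [G n [G n [G n [G [G [J [U x]]] / [J [U x]]]]]]]
  [G [J [U x]] / [G n [G n [G [G n [G [J [U x]]]] / [J [U x]]]]]]
  [G [J [U x]] / [G n [G [G n [G n [G [J [U x]]]]] / [J [U x]]]]]
  [G [J [U x]] / [G [G n [G n [G n [G [J [U x]]]]]] / [J [U x]]]]
  [G [G [J [U x]] / [G n [G n [G n [G [J [U x]]]]]]] / [J [U x]]]

6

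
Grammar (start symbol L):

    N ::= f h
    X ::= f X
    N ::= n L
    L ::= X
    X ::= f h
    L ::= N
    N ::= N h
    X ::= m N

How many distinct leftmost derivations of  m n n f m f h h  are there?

3

Parse trees for m n n f m f h h:
  [L [X m [N n [L [N n [L [X f [X m [N [N f h] h]]]]]]]]]
  [L [X m [N n [L [N [N n [L [X f [X m [N f h]]]]] h]]]]]
  [L [X m [N [N n [L [N n [L [X f [X m [N f h]]]]]]] h]]]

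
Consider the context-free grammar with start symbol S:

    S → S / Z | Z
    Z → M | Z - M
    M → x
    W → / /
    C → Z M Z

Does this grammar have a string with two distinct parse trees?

Unambiguous

(W, C are unreachable from S, so their rules don't affect L(S).) S → S / Z | Z  ;  Z → Z - M | M  — a left-associative chain with M at the bottom. Each string factors uniquely by precedence.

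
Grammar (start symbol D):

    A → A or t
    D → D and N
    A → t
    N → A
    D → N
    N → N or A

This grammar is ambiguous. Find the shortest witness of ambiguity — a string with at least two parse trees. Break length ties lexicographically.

t or t

length 1: no string has ≥2 trees
length 3: t or t has 2 parse trees

Two derivations of t or t:
  D ⇒ N ⇒ A ⇒ A or t ⇒ t or t
  D ⇒ N ⇒ N or A ⇒ A or A ⇒ t or A ⇒ t or t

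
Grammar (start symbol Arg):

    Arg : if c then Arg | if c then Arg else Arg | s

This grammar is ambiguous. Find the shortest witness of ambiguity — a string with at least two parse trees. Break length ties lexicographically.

length 1: no string has ≥2 trees
length 4: no string has ≥2 trees
length 6: no string has ≥2 trees
length 7: no string has ≥2 trees
length 9: if c then if c then s else s has 2 parse trees

Two derivations of if c then if c then s else s:
  Arg ⇒ if c then Arg ⇒ if c then if c then Arg else Arg ⇒ if c then if c then s else Arg ⇒ if c then if c then s else s
  Arg ⇒ if c then Arg else Arg ⇒ if c then if c then Arg else Arg ⇒ if c then if c then s else Arg ⇒ if c then if c then s else s

if c then if c then s else s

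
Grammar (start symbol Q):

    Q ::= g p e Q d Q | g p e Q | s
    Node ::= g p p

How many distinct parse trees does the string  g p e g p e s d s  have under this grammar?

Parse trees for g p e g p e s d s:
  [Q g p e [Q g p e [Q s]] d [Q s]]
  [Q g p e [Q g p e [Q s] d [Q s]]]

2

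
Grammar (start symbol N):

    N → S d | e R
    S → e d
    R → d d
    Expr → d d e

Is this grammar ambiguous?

Ambiguous

Witness: e d d

Derivation 1: N ⇒ S d ⇒ e d d
Derivation 2: N ⇒ e R ⇒ e d d

Two distinct leftmost derivations for the same string.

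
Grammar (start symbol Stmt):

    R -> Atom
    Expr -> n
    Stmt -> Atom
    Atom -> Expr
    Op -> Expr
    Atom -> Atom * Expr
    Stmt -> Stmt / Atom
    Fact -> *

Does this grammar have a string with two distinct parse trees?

(Fact, Op, R are unreachable from Stmt, so their rules don't affect L(Stmt).) Stmt → Stmt / Atom | Atom  ;  Atom → Atom * Expr | Expr  — a left-associative chain with Expr at the bottom. Each string factors uniquely by precedence.

Unambiguous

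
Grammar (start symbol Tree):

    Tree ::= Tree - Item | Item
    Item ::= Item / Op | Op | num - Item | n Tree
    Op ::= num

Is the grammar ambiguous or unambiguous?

Ambiguous

Witness: num - num

Derivation 1: Tree ⇒ Tree - Item ⇒ Item - Item ⇒ Op - Item ⇒ num - Item ⇒ num - Op ⇒ num - num
Derivation 2: Tree ⇒ Item ⇒ num - Item ⇒ num - Op ⇒ num - num

Two distinct leftmost derivations for the same string.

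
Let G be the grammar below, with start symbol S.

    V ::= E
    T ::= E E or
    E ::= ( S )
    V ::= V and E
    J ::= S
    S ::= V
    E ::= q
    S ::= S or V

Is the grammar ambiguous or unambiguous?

Only S, V, E are reachable from S; ignoring the rest: S → S or V | V  ;  V → V and E | E  — a left-associative chain with E at the bottom. Each string factors uniquely by precedence.

Unambiguous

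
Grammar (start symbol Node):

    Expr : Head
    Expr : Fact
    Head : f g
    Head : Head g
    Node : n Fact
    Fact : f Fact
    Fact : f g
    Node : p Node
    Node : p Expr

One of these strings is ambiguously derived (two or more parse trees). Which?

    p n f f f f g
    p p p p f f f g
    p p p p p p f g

p p p p p p f g

p n f f f f g: 1 tree
p p p p f f f g: 1 tree
p p p p p p f g: 2 trees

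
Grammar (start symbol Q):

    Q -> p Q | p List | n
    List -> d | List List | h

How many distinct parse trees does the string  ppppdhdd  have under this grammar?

5

Parse trees for ppppdhdd:
  [Q p [Q p [Q p [Q p [List [List d] [List [List h] [List [List d] [List d]]]]]]]]
  [Q p [Q p [Q p [Q p [List [List d] [List [List [List h] [List d]] [List d]]]]]]]
  [Q p [Q p [Q p [Q p [List [List [List d] [List h]] [List [List d] [List d]]]]]]]
  [Q p [Q p [Q p [Q p [List [List [List d] [List [List h] [List d]]] [List d]]]]]]
  [Q p [Q p [Q p [Q p [List [List [List [List d] [List h]] [List d]] [List d]]]]]]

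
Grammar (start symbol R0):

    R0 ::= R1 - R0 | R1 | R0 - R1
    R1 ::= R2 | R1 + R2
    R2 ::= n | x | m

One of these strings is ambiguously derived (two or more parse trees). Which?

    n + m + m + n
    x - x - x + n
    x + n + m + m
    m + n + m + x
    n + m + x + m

x - x - x + n

n + m + m + n: 1 tree
x - x - x + n: 4 trees
x + n + m + m: 1 tree
m + n + m + x: 1 tree
n + m + x + m: 1 tree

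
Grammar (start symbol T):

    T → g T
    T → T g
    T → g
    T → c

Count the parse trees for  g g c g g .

Parse trees for g g c g g:
  [T g [T g [T [T [T c] g] g]]]
  [T g [T [T g [T [T c] g]] g]]
  [T g [T [T [T g [T c]] g] g]]
  [T [T g [T g [T [T c] g]]] g]
  [T [T g [T [T g [T c]] g]] g]
  [T [T [T g [T g [T c]]] g] g]

6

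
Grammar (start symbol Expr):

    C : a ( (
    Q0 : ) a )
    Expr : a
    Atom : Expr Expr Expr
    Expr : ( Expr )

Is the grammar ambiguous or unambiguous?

(Atom, Q0, C are unreachable from Expr, so their rules don't affect L(Expr).) L(Expr) is { openⁿ atom closeⁿ : n ≥ 0 }. The bracket depth fixes n, and the derivation is forced at every step.

Unambiguous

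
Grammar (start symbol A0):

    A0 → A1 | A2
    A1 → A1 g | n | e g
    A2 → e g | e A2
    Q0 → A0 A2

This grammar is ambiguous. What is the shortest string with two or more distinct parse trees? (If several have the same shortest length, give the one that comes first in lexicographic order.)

length 1: no string has ≥2 trees
length 2: e g has 2 parse trees

Two derivations of e g:
  A0 ⇒ A1 ⇒ e g
  A0 ⇒ A2 ⇒ e g

e g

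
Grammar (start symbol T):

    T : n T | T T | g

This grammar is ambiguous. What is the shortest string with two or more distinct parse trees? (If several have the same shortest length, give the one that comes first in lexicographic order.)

g g g

length 1: no string has ≥2 trees
length 2: no string has ≥2 trees
length 3: g g g has 2 parse trees

Two derivations of g g g:
  T ⇒ T T ⇒ T T T ⇒ g T T ⇒ g g T ⇒ g g g
  T ⇒ T T ⇒ g T ⇒ g T T ⇒ g g T ⇒ g g g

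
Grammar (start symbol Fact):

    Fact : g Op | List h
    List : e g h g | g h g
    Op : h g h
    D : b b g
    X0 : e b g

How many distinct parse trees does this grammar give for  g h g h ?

Parse trees for g h g h:
  [Fact g [Op h g h]]
  [Fact [List g h g] h]

2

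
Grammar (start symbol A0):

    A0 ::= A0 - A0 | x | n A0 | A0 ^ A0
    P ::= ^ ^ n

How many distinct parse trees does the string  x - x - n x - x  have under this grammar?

Parse trees for x - x - n x - x:
  [A0 [A0 x] - [A0 [A0 x] - [A0 [A0 n [A0 x]] - [A0 x]]]]
  [A0 [A0 x] - [A0 [A0 x] - [A0 n [A0 [A0 x] - [A0 x]]]]]
  [A0 [A0 x] - [A0 [A0 [A0 x] - [A0 n [A0 x]]] - [A0 x]]]
  [A0 [A0 [A0 x] - [A0 x]] - [A0 [A0 n [A0 x]] - [A0 x]]]
  [A0 [A0 [A0 x] - [A0 x]] - [A0 n [A0 [A0 x] - [A0 x]]]]
  [A0 [A0 [A0 x] - [A0 [A0 x] - [A0 n [A0 x]]]] - [A0 x]]
  [A0 [A0 [A0 [A0 x] - [A0 x]] - [A0 n [A0 x]]] - [A0 x]]

7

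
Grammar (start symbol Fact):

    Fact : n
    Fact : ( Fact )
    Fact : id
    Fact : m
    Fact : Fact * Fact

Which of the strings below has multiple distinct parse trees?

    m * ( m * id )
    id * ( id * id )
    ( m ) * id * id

m * ( m * id ): 1 tree
id * ( id * id ): 1 tree
( m ) * id * id: 2 trees

( m ) * id * id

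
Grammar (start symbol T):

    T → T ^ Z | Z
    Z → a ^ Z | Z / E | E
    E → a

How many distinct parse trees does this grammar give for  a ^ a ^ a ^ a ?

8

Parse trees for a ^ a ^ a ^ a:
  [T [T [Z [E a]]] ^ [Z a ^ [Z a ^ [Z [E a]]]]]
  [T [T [T [Z [E a]]] ^ [Z [E a]]] ^ [Z a ^ [Z [E a]]]]
  [T [T [Z a ^ [Z [E a]]]] ^ [Z a ^ [Z [E a]]]]
  [T [T [T [Z [E a]]] ^ [Z a ^ [Z [E a]]]] ^ [Z [E a]]]
  [T [T [T [T [Z [E a]]] ^ [Z [E a]]] ^ [Z [E a]]] ^ [Z [E a]]]
  [T [T [T [Z a ^ [Z [E a]]]] ^ [Z [E a]]] ^ [Z [E a]]]
  [T [T [Z a ^ [Z a ^ [Z [E a]]]]] ^ [Z [E a]]]
  [T [Z a ^ [Z a ^ [Z a ^ [Z [E a]]]]]]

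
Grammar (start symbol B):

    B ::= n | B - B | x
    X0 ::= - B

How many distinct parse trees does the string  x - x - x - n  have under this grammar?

5

Parse trees for x - x - x - n:
  [B [B x] - [B [B x] - [B [B x] - [B n]]]]
  [B [B x] - [B [B [B x] - [B x]] - [B n]]]
  [B [B [B x] - [B x]] - [B [B x] - [B n]]]
  [B [B [B x] - [B [B x] - [B x]]] - [B n]]
  [B [B [B [B x] - [B x]] - [B x]] - [B n]]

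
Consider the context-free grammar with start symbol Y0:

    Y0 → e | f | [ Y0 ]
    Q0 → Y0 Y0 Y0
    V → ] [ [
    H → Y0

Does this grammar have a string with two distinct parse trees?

Unambiguous

(Q0, V, H are unreachable from Y0, so their rules don't affect L(Y0).) L(Y0) is { openⁿ atom closeⁿ : n ≥ 0 }. The bracket depth fixes n, and the derivation is forced at every step.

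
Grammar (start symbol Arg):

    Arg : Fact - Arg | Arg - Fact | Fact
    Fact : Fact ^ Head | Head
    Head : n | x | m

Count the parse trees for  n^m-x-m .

4

Parse trees for n^m-x-m:
  [Arg [Fact [Fact [Head n]] ^ [Head m]] - [Arg [Fact [Head x]] - [Arg [Fact [Head m]]]]]
  [Arg [Fact [Fact [Head n]] ^ [Head m]] - [Arg [Arg [Fact [Head x]]] - [Fact [Head m]]]]
  [Arg [Arg [Fact [Fact [Head n]] ^ [Head m]] - [Arg [Fact [Head x]]]] - [Fact [Head m]]]
  [Arg [Arg [Arg [Fact [Fact [Head n]] ^ [Head m]]] - [Fact [Head x]]] - [Fact [Head m]]]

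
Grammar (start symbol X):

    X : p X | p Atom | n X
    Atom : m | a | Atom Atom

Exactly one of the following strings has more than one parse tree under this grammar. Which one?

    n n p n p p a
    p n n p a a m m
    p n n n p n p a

n n p n p p a: 1 tree
p n n p a a m m: 5 trees
p n n n p n p a: 1 tree

p n n p a a m m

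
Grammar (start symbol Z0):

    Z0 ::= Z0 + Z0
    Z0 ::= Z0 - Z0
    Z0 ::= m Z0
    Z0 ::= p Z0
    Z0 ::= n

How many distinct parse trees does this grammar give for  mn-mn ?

2

Parse trees for mn-mn:
  [Z0 [Z0 m [Z0 n]] - [Z0 m [Z0 n]]]
  [Z0 m [Z0 [Z0 n] - [Z0 m [Z0 n]]]]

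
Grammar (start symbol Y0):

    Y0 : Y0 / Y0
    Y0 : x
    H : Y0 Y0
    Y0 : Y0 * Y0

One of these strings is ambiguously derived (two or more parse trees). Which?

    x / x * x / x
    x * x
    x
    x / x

x / x * x / x: 5 trees
x * x: 1 tree
x: 1 tree
x / x: 1 tree

x / x * x / x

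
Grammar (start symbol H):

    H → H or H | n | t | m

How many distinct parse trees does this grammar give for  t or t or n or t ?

Parse trees for t or t or n or t:
  [H [H t] or [H [H t] or [H [H n] or [H t]]]]
  [H [H t] or [H [H [H t] or [H n]] or [H t]]]
  [H [H [H t] or [H t]] or [H [H n] or [H t]]]
  [H [H [H t] or [H [H t] or [H n]]] or [H t]]
  [H [H [H [H t] or [H t]] or [H n]] or [H t]]

5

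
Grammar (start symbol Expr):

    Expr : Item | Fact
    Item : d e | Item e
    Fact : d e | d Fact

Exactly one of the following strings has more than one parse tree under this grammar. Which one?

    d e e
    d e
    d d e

d e e: 1 tree
d e: 2 trees
d d e: 1 tree

d e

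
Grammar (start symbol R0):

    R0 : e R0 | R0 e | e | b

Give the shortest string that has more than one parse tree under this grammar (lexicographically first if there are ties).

length 1: no string has ≥2 trees
length 2: e e has 2 parse trees

Two derivations of e e:
  R0 ⇒ e R0 ⇒ e e
  R0 ⇒ R0 e ⇒ e e

e e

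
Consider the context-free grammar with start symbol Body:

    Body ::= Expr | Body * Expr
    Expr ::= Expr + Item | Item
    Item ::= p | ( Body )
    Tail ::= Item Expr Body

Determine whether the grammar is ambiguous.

Only Body, Expr, Item are reachable from Body; ignoring the rest: This is a standard precedence ladder (Body over Expr over Item), with each level left-recursive on its own operator ('*' at Body, '+' at Expr). That structure is LR(1), hence unambiguous.

Unambiguous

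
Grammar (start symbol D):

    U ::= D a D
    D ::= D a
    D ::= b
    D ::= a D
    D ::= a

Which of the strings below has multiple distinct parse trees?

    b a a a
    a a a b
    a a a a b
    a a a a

a a a a

b a a a: 1 tree
a a a b: 1 tree
a a a a b: 1 tree
a a a a: 8 trees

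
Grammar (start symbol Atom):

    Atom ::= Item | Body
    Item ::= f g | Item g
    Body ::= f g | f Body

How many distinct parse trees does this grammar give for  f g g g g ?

Parse trees for f g g g g:
  [Atom [Item [Item [Item [Item f g] g] g] g]]

1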